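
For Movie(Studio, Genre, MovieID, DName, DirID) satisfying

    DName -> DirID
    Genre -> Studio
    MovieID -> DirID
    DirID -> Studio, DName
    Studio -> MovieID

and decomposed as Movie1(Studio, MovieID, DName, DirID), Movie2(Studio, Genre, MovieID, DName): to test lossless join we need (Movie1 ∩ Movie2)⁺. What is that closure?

Studio, MovieID, DName, DirID

Movie1 ∩ Movie2 = {Studio, MovieID, DName}.
DName → DirID applies, adding DirID
Closure: {Studio, MovieID, DName, DirID}.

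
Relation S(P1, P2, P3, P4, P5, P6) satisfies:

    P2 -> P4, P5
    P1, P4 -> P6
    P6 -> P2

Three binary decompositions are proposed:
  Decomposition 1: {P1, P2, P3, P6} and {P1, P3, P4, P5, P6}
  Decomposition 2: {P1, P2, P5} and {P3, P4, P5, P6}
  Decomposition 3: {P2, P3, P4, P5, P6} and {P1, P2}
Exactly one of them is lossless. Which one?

Decomposition 1: common = {P1, P3, P6}, closure = {P1, P2, P3, P4, P5, P6} → lossless.
Decomposition 2: common = {P5}, closure = {P5} → lossy.
Decomposition 3: common = {P2}, closure = {P2, P4, P5} → lossy.

Decomposition 1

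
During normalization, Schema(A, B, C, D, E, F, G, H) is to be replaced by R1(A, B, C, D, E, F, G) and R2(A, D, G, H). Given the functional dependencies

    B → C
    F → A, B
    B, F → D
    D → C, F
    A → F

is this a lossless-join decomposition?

Common attributes: R1 ∩ R2 = {A, D, G}.
Closure of {A, D, G}: D → C, F applies, adding C, F; F → A, B applies, adding B. So (A, D, G)⁺ = {A, B, C, D, F, G}.
The closure contains neither all of R1 = {A, B, C, D, E, F, G} nor all of R2 = {A, D, G, H}, so the common attributes are not a superkey of either fragment. The join is lossy.

No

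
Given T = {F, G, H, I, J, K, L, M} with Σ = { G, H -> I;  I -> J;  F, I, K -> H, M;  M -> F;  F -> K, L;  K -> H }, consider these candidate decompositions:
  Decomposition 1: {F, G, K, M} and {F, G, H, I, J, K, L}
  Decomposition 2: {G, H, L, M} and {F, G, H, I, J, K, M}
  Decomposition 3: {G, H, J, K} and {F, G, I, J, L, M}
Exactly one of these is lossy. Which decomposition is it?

Decomposition 3

Decomposition 1: common = {F, G, K}, closure = {F, G, H, I, J, K, L, M} → lossless.
Decomposition 2: common = {G, H, M}, closure = {F, G, H, I, J, K, L, M} → lossless.
Decomposition 3: common = {G, J}, closure = {G, J} → lossy.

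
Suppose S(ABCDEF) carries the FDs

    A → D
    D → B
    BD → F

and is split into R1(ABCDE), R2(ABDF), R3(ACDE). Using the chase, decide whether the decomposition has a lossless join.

Yes

Chase test. Columns are ABCDEF; row i has aⱼ where attribute j ∈ Ri, else bᵢⱼ.
Initial tableau (one row per fragment):
  row 1: a1 a2 a3 a4 a5 b16
  row 2: a1 a2 b23 a4 b25 a6
  row 3: a1 b32 a3 a4 a5 b36
Rows 1 and 3 agree on D; apply D→B and equate their B entries.
Rows 1 and 2 agree on BD; apply BD→F and equate their F entries.
Rows 1 and 3 agree on BD; apply BD→F and equate their F entries.
Row 1 is now all distinguished symbols — the join is lossless.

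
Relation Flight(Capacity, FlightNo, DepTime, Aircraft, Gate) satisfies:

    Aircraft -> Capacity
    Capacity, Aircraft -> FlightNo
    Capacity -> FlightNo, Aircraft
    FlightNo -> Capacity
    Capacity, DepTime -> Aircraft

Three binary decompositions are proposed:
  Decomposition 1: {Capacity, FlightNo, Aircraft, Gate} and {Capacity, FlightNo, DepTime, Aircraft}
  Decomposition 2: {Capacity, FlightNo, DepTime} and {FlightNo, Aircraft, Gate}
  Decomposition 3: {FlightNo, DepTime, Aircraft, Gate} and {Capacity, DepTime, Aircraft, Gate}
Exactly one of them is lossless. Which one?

Decomposition 3

Decomposition 1: common = {Capacity, FlightNo, Aircraft}, closure = {Capacity, FlightNo, Aircraft} → lossy.
Decomposition 2: common = {FlightNo}, closure = {Capacity, FlightNo, Aircraft} → lossy.
Decomposition 3: common = {DepTime, Aircraft, Gate}, closure = {Capacity, FlightNo, DepTime, Aircraft, Gate} → lossless.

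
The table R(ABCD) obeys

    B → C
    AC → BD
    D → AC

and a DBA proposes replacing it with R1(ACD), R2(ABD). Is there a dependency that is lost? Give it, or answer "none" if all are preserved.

Check B → C: no single fragment contains all of {BC}, and the restricted closure of {B} across the fragments never reaches {C}.
AC → BD is preserved.
D → AC is preserved.

B → C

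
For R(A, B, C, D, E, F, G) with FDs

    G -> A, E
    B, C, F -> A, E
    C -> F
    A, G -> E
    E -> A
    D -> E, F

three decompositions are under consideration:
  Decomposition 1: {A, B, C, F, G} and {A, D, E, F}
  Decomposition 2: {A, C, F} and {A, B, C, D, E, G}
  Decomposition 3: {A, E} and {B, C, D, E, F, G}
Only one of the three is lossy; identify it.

Decomposition 1

Decomposition 1: common = {A, F}, closure = {A, F} → lossy.
Decomposition 2: common = {A, C}, closure = {A, C, F} → lossless.
Decomposition 3: common = {E}, closure = {A, E} → lossless.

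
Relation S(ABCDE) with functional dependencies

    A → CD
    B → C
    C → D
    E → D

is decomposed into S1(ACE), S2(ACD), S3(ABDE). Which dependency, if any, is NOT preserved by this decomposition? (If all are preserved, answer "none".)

Check B → C: no single fragment contains all of {BC}, and the restricted closure of {B} across the fragments never reaches {C}.
A → CD is preserved.
C → D is preserved.
E → D is preserved.

B → C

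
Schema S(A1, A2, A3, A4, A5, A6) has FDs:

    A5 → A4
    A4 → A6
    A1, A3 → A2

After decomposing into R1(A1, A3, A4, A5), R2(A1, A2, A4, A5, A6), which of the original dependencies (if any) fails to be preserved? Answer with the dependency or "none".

A1, A3 → A2

Check A1, A3 → A2: no single fragment contains all of {A1, A2, A3}, and the restricted closure of {A1, A3} across the fragments never reaches {A2}.
A5 → A4 is preserved.
A4 → A6 is preserved.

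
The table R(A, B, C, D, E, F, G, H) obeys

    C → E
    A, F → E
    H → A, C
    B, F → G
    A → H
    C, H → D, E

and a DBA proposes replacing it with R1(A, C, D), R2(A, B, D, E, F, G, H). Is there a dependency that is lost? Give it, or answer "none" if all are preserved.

C → E

Check C → E: no single fragment contains all of {C, E}, and the restricted closure of {C} across the fragments never reaches {E}.
A, F → E is preserved.
H → A, C is preserved.
B, F → G is preserved.
A → H is preserved.
C, H → D, E is preserved.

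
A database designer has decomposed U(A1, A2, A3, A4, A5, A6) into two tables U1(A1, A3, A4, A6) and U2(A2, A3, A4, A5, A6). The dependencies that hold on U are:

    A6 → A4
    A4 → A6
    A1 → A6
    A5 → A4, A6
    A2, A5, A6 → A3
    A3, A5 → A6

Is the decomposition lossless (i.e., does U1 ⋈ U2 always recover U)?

No

Common attributes: U1 ∩ U2 = {A3, A4, A6}.
No dependency enlarges {A3, A4, A6}, so (A3, A4, A6)⁺ = {A3, A4, A6}.
The closure contains neither all of U1 = {A1, A3, A4, A6} nor all of U2 = {A2, A3, A4, A5, A6}, so the common attributes are not a superkey of either fragment. The join is lossy.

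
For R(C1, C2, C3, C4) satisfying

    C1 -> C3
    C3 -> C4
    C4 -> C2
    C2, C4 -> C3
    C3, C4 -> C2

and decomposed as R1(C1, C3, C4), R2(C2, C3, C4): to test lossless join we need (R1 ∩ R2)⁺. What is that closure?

R1 ∩ R2 = {C3, C4}.
C4 → C2 applies, adding C2
Closure: {C2, C3, C4}.

C2, C3, C4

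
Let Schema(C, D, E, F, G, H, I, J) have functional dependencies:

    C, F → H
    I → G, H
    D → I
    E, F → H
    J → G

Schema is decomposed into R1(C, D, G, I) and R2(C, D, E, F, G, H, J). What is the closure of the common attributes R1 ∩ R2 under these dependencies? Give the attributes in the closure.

R1 ∩ R2 = {C, D, G}.
D → I applies, adding I
I → G, H applies, adding H
Closure: {C, D, G, H, I}.

C, D, G, H, I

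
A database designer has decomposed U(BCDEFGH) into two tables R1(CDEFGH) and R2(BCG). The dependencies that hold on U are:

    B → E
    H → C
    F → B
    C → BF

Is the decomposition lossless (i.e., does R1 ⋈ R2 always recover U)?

Yes

Common attributes: R1 ∩ R2 = {CG}.
Closure of {CG}: C → BF applies, adding BF; B → E applies, adding E. So (CG)⁺ = {BCEFG}.
This closure contains every attribute of R2, so R1 ∩ R2 → R2. The join is lossless.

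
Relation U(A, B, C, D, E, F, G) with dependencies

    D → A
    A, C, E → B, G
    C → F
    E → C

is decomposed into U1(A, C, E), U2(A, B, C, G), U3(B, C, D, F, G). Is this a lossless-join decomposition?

No

Chase test. Columns are A, B, C, D, E, F, G; row i has aⱼ where attribute j ∈ Ui, else bᵢⱼ.
Initial tableau (one row per fragment):
  row 1: a1 b12 a3 b14 a5 b16 b17
  row 2: a1 a2 a3 b24 b25 b26 a7
  row 3: b31 a2 a3 a4 b35 a6 a7
Rows 1 and 2 agree on C; apply C→F and equate their F entries.
Rows 1 and 3 agree on C; apply C→F and equate their F entries.
No row becomes fully distinguished — the join is lossy.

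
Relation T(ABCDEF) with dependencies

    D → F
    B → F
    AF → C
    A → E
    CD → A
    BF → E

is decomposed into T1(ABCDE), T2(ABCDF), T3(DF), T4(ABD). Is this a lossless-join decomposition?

Chase test. Columns are ABCDEF; row i has aⱼ where attribute j ∈ Ti, else bᵢⱼ.
Initial tableau (one row per fragment):
  row 1: a1 a2 a3 a4 a5 b16
  row 2: a1 a2 a3 a4 b25 a6
  row 3: b31 b32 b33 a4 b35 a6
  row 4: a1 a2 b43 a4 b45 b46
Rows 1 and 2 agree on D; apply D→F and equate their F entries.
Rows 1 and 4 agree on D; apply D→F and equate their F entries.
Rows 1 and 4 agree on AF; apply AF→C and equate their C entries.
Rows 1 and 2 agree on A; apply A→E and equate their E entries.
Rows 1 and 4 agree on A; apply A→E and equate their E entries.
Row 1 is now all distinguished symbols — the join is lossless.

Yes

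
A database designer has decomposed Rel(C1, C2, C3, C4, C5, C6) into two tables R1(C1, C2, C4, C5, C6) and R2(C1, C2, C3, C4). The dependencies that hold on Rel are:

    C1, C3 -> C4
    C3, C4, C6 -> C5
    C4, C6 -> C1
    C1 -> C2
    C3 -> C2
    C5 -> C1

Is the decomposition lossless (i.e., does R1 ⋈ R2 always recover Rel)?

Common attributes: R1 ∩ R2 = {C1, C2, C4}.
No dependency enlarges {C1, C2, C4}, so (C1, C2, C4)⁺ = {C1, C2, C4}.
The closure contains neither all of R1 = {C1, C2, C4, C5, C6} nor all of R2 = {C1, C2, C3, C4}, so the common attributes are not a superkey of either fragment. The join is lossy.

No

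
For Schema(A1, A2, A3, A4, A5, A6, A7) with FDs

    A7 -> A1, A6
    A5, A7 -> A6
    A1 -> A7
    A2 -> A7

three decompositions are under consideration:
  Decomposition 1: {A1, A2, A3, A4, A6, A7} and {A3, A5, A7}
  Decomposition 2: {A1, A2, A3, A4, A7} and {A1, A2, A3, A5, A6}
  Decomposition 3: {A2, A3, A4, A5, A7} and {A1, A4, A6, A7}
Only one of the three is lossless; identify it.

Decomposition 1: common = {A3, A7}, closure = {A1, A3, A6, A7} → lossy.
Decomposition 2: common = {A1, A2, A3}, closure = {A1, A2, A3, A6, A7} → lossy.
Decomposition 3: common = {A4, A7}, closure = {A1, A4, A6, A7} → lossless.

Decomposition 3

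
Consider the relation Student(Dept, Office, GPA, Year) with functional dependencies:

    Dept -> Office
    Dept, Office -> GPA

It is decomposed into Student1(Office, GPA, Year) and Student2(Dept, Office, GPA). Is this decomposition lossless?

No

Common attributes: Student1 ∩ Student2 = {Office, GPA}.
No dependency enlarges {Office, GPA}, so (Office, GPA)⁺ = {Office, GPA}.
The closure contains neither all of Student1 = {Office, GPA, Year} nor all of Student2 = {Dept, Office, GPA}, so the common attributes are not a superkey of either fragment. The join is lossy.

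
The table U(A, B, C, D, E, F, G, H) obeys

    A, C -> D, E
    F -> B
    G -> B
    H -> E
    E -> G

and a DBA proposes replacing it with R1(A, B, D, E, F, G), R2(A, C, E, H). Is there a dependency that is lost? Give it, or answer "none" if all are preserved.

A, C -> D, E

Check A, C → D, E: no single fragment contains all of {A, C, D, E}, and the restricted closure of {A, C} across the fragments never reaches {D, E}.
F → B is preserved.
G → B is preserved.
H → E is preserved.
E → G is preserved.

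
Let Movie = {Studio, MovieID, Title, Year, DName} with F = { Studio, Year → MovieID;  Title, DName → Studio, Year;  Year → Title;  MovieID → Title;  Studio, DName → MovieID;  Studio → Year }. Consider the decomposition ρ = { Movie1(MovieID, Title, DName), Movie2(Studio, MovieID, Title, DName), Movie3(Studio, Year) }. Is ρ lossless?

Chase test. Columns are Studio, MovieID, Title, Year, DName; row i has aⱼ where attribute j ∈ Moviei, else bᵢⱼ.
Initial tableau (one row per fragment):
  row 1: b11 a2 a3 b14 a5
  row 2: a1 a2 a3 b24 a5
  row 3: a1 b32 b33 a4 b35
Rows 1 and 2 agree on Title, DName; apply Title, DName→Studio, Year and equate their Studio, Year entries.
Rows 1 and 3 agree on Studio; apply Studio→Year and equate their Year entries.
Rows 1 and 3 agree on Studio, Year; apply Studio, Year→MovieID and equate their MovieID entries.
Rows 1 and 3 agree on Year; apply Year→Title and equate their Title entries.
Row 1 is now all distinguished symbols — the join is lossless.

Yes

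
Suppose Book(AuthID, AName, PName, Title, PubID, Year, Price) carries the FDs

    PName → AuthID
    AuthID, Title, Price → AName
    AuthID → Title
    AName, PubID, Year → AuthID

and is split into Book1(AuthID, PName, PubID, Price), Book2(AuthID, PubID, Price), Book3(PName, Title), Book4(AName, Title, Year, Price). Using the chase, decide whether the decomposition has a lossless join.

Chase test. Columns are AuthID, AName, PName, Title, PubID, Year, Price; row i has aⱼ where attribute j ∈ Booki, else bᵢⱼ.
Initial tableau (one row per fragment):
  row 1: a1 b12 a3 b14 a5 b16 a7
  row 2: a1 b22 b23 b24 a5 b26 a7
  row 3: b31 b32 a3 a4 b35 b36 b37
  row 4: b41 a2 b43 a4 b45 a6 a7
Rows 1 and 3 agree on PName; apply PName→AuthID and equate their AuthID entries.
Rows 1 and 2 agree on AuthID; apply AuthID→Title and equate their Title entries.
Rows 1 and 3 agree on AuthID; apply AuthID→Title and equate their Title entries.
Rows 1 and 2 agree on AuthID, Title, Price; apply AuthID, Title, Price→AName and equate their AName entries.
No row becomes fully distinguished — the join is lossy.

No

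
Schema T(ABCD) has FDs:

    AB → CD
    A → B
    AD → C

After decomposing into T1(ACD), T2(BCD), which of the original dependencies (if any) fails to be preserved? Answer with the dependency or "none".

A → B

Check A → B: no single fragment contains all of {AB}, and the restricted closure of {A} across the fragments never reaches {B}.
AB → CD is preserved.
AD → C is preserved.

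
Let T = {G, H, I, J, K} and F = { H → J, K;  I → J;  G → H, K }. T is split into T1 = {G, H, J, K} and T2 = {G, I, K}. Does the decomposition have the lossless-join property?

Yes

Common attributes: T1 ∩ T2 = {G, K}.
Closure of {G, K}: G → H, K applies, adding H; H → J, K applies, adding J. So (G, K)⁺ = {G, H, J, K}.
This closure contains every attribute of T1, so T1 ∩ T2 → T1. The join is lossless.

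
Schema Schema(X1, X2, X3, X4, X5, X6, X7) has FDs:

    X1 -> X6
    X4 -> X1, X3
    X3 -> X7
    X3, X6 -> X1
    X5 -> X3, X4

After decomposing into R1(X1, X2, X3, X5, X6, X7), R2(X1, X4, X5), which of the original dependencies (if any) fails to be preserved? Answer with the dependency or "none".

X4 -> X1, X3

Check X4 → X1, X3: no single fragment contains all of {X1, X3, X4}, and the restricted closure of {X4} across the fragments never reaches {X1, X3}.
X1 → X6 is preserved.
X3 → X7 is preserved.
X3, X6 → X1 is preserved.
X5 → X3, X4 is preserved.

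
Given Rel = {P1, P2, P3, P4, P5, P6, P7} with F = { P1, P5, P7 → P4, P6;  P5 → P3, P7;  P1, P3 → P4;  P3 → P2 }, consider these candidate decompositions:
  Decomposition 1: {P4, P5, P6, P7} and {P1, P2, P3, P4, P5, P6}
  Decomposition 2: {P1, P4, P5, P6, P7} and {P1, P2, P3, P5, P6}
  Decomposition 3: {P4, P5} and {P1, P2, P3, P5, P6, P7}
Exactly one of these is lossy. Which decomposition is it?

Decomposition 3

Decomposition 1: common = {P4, P5, P6}, closure = {P2, P3, P4, P5, P6, P7} → lossless.
Decomposition 2: common = {P1, P5, P6}, closure = {P1, P2, P3, P4, P5, P6, P7} → lossless.
Decomposition 3: common = {P5}, closure = {P2, P3, P5, P7} → lossy.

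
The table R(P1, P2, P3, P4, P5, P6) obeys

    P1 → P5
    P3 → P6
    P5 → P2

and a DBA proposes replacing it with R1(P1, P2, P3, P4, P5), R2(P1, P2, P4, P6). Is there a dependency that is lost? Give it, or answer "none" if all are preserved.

P3 → P6

Check P3 → P6: no single fragment contains all of {P3, P6}, and the restricted closure of {P3} across the fragments never reaches {P6}.
P1 → P5 is preserved.
P5 → P2 is preserved.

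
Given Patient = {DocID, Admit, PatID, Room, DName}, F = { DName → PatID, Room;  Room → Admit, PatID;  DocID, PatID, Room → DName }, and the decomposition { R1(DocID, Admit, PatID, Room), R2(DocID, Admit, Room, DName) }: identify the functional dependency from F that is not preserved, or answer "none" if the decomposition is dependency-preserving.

DName → PatID, Room: restricted closure across fragments reaches PatID, Room.
Room → Admit, PatID lies within R1.
DocID, PatID, Room → DName: restricted closure across fragments reaches DName.
Every dependency is enforceable on the fragments, so the decomposition is dependency-preserving.

none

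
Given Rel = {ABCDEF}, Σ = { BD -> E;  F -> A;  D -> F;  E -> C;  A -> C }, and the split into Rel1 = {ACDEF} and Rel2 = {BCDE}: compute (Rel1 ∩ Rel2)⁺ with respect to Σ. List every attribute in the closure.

ACDEF

Rel1 ∩ Rel2 = {CDE}.
D → F applies, adding F
F → A applies, adding A
Closure: {ACDEF}.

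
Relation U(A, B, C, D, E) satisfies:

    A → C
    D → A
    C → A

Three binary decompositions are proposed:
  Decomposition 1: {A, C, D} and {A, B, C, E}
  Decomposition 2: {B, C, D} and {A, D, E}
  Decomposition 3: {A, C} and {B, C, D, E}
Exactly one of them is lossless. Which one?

Decomposition 1: common = {A, C}, closure = {A, C} → lossy.
Decomposition 2: common = {D}, closure = {A, C, D} → lossy.
Decomposition 3: common = {C}, closure = {A, C} → lossless.

Decomposition 3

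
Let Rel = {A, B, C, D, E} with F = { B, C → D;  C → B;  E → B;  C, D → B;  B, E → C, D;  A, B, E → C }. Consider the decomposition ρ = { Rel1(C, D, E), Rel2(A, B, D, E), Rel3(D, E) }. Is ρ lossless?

Yes

Chase test. Columns are A, B, C, D, E; row i has aⱼ where attribute j ∈ Reli, else bᵢⱼ.
Initial tableau (one row per fragment):
  row 1: b11 b12 a3 a4 a5
  row 2: a1 a2 b23 a4 a5
  row 3: b31 b32 b33 a4 a5
Rows 1 and 2 agree on E; apply E→B and equate their B entries.
Rows 1 and 3 agree on E; apply E→B and equate their B entries.
Rows 1 and 2 agree on B, E; apply B, E→C, D and equate their C, D entries.
Rows 1 and 3 agree on B, E; apply B, E→C, D and equate their C, D entries.
Row 2 is now all distinguished symbols — the join is lossless.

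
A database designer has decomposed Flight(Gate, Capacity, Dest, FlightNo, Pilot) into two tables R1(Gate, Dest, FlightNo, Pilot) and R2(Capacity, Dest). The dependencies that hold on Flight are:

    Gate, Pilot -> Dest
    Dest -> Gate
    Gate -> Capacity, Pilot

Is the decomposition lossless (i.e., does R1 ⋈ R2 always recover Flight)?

Yes

Common attributes: R1 ∩ R2 = {Dest}.
Closure of {Dest}: Dest → Gate applies, adding Gate; Gate → Capacity, Pilot applies, adding Capacity, Pilot. So (Dest)⁺ = {Gate, Capacity, Dest, Pilot}.
This closure contains every attribute of R2, so R1 ∩ R2 → R2. The join is lossless.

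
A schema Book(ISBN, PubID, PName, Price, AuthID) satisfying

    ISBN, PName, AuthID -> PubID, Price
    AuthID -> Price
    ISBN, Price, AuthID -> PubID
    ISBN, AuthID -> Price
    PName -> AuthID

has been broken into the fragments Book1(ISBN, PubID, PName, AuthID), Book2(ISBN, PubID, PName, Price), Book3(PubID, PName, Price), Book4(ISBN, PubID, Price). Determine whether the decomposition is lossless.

Yes

Chase test. Columns are ISBN, PubID, PName, Price, AuthID; row i has aⱼ where attribute j ∈ Booki, else bᵢⱼ.
Initial tableau (one row per fragment):
  row 1: a1 a2 a3 b14 a5
  row 2: a1 a2 a3 a4 b25
  row 3: b31 a2 a3 a4 b35
  row 4: a1 a2 b43 a4 b45
Rows 1 and 2 agree on PName; apply PName→AuthID and equate their AuthID entries.
Rows 1 and 3 agree on PName; apply PName→AuthID and equate their AuthID entries.
Rows 1 and 2 agree on ISBN, PName, AuthID; apply ISBN, PName, AuthID→PubID, Price and equate their PubID, Price entries.
Row 1 is now all distinguished symbols — the join is lossless.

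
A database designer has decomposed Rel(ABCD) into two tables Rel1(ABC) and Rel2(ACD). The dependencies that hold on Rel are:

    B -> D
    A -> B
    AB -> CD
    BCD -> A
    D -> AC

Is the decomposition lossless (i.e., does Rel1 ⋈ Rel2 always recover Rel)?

Common attributes: Rel1 ∩ Rel2 = {AC}.
Closure of {AC}: A → B applies, adding B; AB → CD applies, adding D. So (AC)⁺ = {ABCD}.
This closure contains every attribute of Rel1, so Rel1 ∩ Rel2 → Rel1. The join is lossless.

Yes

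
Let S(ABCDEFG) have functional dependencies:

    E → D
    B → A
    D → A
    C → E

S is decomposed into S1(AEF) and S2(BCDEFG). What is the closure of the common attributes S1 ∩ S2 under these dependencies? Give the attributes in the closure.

S1 ∩ S2 = {EF}.
E → D applies, adding D
D → A applies, adding A
Closure: {ADEF}.

ADEF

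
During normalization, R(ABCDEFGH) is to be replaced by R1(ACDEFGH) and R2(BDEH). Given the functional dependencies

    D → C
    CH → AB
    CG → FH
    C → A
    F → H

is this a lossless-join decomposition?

Common attributes: R1 ∩ R2 = {DEH}.
Closure of {DEH}: D → C applies, adding C; CH → AB applies, adding AB. So (DEH)⁺ = {ABCDEH}.
This closure contains every attribute of R2, so R1 ∩ R2 → R2. The join is lossless.

Yes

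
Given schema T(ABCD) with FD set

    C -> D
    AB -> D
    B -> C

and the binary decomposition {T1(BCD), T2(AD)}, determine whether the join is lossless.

Common attributes: T1 ∩ T2 = {D}.
No dependency enlarges {D}, so (D)⁺ = {D}.
The closure contains neither all of T1 = {BCD} nor all of T2 = {AD}, so the common attributes are not a superkey of either fragment. The join is lossy.

No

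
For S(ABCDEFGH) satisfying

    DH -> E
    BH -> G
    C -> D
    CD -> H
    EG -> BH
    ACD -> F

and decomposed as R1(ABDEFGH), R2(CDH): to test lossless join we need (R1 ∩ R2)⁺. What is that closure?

R1 ∩ R2 = {DH}.
DH → E applies, adding E
Closure: {DEH}.

DEH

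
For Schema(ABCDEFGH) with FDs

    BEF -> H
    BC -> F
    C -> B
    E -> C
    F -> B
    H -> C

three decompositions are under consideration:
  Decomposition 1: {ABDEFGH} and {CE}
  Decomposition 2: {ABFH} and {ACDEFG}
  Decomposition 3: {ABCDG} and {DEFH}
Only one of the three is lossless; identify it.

Decomposition 1: common = {E}, closure = {BCEFH} → lossless.
Decomposition 2: common = {AF}, closure = {ABF} → lossy.
Decomposition 3: common = {D}, closure = {D} → lossy.

Decomposition 1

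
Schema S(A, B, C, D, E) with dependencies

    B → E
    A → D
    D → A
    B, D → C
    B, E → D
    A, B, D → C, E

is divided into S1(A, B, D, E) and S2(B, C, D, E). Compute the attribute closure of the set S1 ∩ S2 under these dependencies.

S1 ∩ S2 = {B, D, E}.
D → A applies, adding A
B, D → C applies, adding C
Closure: {A, B, C, D, E}.

A, B, C, D, E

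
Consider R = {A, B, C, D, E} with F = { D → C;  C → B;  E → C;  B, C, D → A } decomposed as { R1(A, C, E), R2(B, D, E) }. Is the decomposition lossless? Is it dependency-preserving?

Lossless test: (E)⁺ = {B, C, E}, which is a superkey of neither fragment — lossy.
Dependency preservation: the restricted closure of {D} across the fragments never reaches {C}, so D → C cannot be enforced without a join — not preserved.

lossy and not dependency-preserving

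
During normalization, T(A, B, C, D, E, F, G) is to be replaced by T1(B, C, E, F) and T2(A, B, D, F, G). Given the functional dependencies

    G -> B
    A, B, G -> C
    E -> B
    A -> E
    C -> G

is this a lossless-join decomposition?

Common attributes: T1 ∩ T2 = {B, F}.
No dependency enlarges {B, F}, so (B, F)⁺ = {B, F}.
The closure contains neither all of T1 = {B, C, E, F} nor all of T2 = {A, B, D, F, G}, so the common attributes are not a superkey of either fragment. The join is lossy.

No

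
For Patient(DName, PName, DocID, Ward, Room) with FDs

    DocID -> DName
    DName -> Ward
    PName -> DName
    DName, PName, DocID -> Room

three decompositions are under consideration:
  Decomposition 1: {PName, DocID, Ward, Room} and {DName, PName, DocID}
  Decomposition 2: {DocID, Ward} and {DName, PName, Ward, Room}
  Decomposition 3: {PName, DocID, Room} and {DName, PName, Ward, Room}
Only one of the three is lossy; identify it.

Decomposition 2

Decomposition 1: common = {PName, DocID}, closure = {DName, PName, DocID, Ward, Room} → lossless.
Decomposition 2: common = {Ward}, closure = {Ward} → lossy.
Decomposition 3: common = {PName, Room}, closure = {DName, PName, Ward, Room} → lossless.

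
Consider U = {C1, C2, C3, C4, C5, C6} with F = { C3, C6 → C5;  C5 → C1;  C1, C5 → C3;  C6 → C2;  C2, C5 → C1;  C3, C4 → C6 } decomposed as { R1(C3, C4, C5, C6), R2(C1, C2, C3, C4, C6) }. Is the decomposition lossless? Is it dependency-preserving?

Lossless test: (C3, C4, C6)⁺ = {C1, C2, C3, C4, C5, C6}, which contains all of one fragment — lossless.
Dependency preservation: the restricted closure of {C5} across the fragments never reaches {C1}, so C5 → C1 cannot be enforced without a join — not preserved.

lossless but not dependency-preserving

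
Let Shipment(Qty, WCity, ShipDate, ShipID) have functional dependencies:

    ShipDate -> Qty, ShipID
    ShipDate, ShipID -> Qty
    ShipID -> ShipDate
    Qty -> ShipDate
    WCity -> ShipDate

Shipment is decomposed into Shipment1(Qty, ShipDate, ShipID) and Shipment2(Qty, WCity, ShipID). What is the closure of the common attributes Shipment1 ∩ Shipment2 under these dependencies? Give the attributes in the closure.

Shipment1 ∩ Shipment2 = {Qty, ShipID}.
ShipID → ShipDate applies, adding ShipDate
Closure: {Qty, ShipDate, ShipID}.

Qty, ShipDate, ShipID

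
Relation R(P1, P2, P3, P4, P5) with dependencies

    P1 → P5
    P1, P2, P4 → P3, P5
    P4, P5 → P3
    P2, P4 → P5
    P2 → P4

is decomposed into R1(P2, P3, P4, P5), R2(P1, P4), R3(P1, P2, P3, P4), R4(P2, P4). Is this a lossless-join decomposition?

Chase test. Columns are P1, P2, P3, P4, P5; row i has aⱼ where attribute j ∈ Ri, else bᵢⱼ.
Initial tableau (one row per fragment):
  row 1: b11 a2 a3 a4 a5
  row 2: a1 b22 b23 a4 b25
  row 3: a1 a2 a3 a4 b35
  row 4: b41 a2 b43 a4 b45
Rows 2 and 3 agree on P1; apply P1→P5 and equate their P5 entries.
Rows 2 and 3 agree on P4, P5; apply P4, P5→P3 and equate their P3 entries.
Rows 1 and 3 agree on P2, P4; apply P2, P4→P5 and equate their P5 entries.
Rows 1 and 4 agree on P2, P4; apply P2, P4→P5 and equate their P5 entries.
Rows 1 and 4 agree on P4, P5; apply P4, P5→P3 and equate their P3 entries.
Row 3 is now all distinguished symbols — the join is lossless.

Yes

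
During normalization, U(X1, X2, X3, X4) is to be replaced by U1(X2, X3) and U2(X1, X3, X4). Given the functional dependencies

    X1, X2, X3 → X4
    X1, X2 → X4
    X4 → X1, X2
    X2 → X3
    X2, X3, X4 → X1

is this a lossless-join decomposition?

No

Common attributes: U1 ∩ U2 = {X3}.
No dependency enlarges {X3}, so (X3)⁺ = {X3}.
The closure contains neither all of U1 = {X2, X3} nor all of U2 = {X1, X3, X4}, so the common attributes are not a superkey of either fragment. The join is lossy.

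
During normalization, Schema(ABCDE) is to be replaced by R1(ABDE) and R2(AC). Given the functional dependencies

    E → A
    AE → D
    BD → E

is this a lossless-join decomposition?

No

Common attributes: R1 ∩ R2 = {A}.
No dependency enlarges {A}, so (A)⁺ = {A}.
The closure contains neither all of R1 = {ABDE} nor all of R2 = {AC}, so the common attributes are not a superkey of either fragment. The join is lossy.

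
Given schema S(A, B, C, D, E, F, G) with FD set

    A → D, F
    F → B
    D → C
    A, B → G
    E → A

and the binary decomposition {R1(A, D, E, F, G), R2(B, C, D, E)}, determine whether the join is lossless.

Yes

Common attributes: R1 ∩ R2 = {D, E}.
Closure of {D, E}: D → C applies, adding C; E → A applies, adding A; A → D, F applies, adding F; F → B applies, adding B; A, B → G applies, adding G. So (D, E)⁺ = {A, B, C, D, E, F, G}.
This closure contains every attribute of R1, so R1 ∩ R2 → R1. The join is lossless.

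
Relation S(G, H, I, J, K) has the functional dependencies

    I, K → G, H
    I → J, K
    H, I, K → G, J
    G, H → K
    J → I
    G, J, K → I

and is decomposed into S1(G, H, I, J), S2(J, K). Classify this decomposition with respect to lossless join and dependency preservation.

Lossless test: (J)⁺ = {G, H, I, J, K}, which contains all of one fragment — lossless.
Dependency preservation: the restricted closure of {G, H} across the fragments never reaches {K}, so G, H → K cannot be enforced without a join — not preserved.

lossless but not dependency-preserving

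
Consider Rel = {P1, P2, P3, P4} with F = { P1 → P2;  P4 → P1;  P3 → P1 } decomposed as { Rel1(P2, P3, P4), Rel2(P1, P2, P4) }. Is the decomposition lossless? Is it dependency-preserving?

Lossless test: (P2, P4)⁺ = {P1, P2, P4}, which contains all of one fragment — lossless.
Dependency preservation: the restricted closure of {P3} across the fragments never reaches {P1}, so P3 → P1 cannot be enforced without a join — not preserved.

lossless but not dependency-preserving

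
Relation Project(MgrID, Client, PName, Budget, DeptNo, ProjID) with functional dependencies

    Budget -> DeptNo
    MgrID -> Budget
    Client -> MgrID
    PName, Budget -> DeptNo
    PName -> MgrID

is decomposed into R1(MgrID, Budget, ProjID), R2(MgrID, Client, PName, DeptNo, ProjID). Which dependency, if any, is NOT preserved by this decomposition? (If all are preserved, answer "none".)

Check Budget → DeptNo: no single fragment contains all of {Budget, DeptNo}, and the restricted closure of {Budget} across the fragments never reaches {DeptNo}.
MgrID → Budget is preserved.
Client → MgrID is preserved.
PName, Budget → DeptNo is preserved.
PName → MgrID is preserved.

Budget -> DeptNo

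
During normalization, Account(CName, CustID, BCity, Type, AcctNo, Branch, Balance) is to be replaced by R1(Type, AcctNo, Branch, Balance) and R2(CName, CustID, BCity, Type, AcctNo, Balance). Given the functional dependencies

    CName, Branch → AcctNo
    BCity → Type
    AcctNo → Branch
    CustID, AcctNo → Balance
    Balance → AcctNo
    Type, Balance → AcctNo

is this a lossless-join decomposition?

Common attributes: R1 ∩ R2 = {Type, AcctNo, Balance}.
Closure of {Type, AcctNo, Balance}: AcctNo → Branch applies, adding Branch. So (Type, AcctNo, Balance)⁺ = {Type, AcctNo, Branch, Balance}.
This closure contains every attribute of R1, so R1 ∩ R2 → R1. The join is lossless.

Yes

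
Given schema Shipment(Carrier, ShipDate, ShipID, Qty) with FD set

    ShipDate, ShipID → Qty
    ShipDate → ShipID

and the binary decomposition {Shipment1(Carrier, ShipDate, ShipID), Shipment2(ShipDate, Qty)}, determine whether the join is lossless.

Common attributes: Shipment1 ∩ Shipment2 = {ShipDate}.
Closure of {ShipDate}: ShipDate → ShipID applies, adding ShipID; ShipDate, ShipID → Qty applies, adding Qty. So (ShipDate)⁺ = {ShipDate, ShipID, Qty}.
This closure contains every attribute of Shipment2, so Shipment1 ∩ Shipment2 → Shipment2. The join is lossless.

Yes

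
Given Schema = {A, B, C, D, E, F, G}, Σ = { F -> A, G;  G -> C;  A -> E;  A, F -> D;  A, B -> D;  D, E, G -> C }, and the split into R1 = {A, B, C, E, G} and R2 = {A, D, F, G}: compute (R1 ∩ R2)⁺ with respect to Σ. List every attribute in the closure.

R1 ∩ R2 = {A, G}.
G → C applies, adding C
A → E applies, adding E
Closure: {A, C, E, G}.

A, C, E, G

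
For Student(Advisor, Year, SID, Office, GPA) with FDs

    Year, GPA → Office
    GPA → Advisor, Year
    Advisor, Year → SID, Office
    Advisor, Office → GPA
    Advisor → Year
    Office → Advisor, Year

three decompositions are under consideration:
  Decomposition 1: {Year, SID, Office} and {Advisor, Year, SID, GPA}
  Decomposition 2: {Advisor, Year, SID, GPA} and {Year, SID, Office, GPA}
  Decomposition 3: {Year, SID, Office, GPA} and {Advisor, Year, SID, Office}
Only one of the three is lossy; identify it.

Decomposition 1

Decomposition 1: common = {Year, SID}, closure = {Year, SID} → lossy.
Decomposition 2: common = {Year, SID, GPA}, closure = {Advisor, Year, SID, Office, GPA} → lossless.
Decomposition 3: common = {Year, SID, Office}, closure = {Advisor, Year, SID, Office, GPA} → lossless.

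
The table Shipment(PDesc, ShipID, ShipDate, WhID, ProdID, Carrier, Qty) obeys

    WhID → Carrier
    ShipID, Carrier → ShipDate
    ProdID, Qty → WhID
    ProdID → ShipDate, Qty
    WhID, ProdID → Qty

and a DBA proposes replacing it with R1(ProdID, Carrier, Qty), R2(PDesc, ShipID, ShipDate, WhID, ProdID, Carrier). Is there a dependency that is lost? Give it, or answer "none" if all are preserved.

none

WhID → Carrier lies within R2.
ShipID, Carrier → ShipDate lies within R2.
ProdID, Qty → WhID: restricted closure across fragments reaches WhID.
ProdID → ShipDate, Qty: restricted closure across fragments reaches ShipDate, Qty.
WhID, ProdID → Qty: restricted closure across fragments reaches Qty.
Every dependency is enforceable on the fragments, so the decomposition is dependency-preserving.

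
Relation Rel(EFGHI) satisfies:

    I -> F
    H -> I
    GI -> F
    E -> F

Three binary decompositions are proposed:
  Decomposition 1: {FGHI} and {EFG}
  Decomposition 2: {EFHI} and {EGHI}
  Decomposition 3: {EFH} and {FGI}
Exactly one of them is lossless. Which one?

Decomposition 1: common = {FG}, closure = {FG} → lossy.
Decomposition 2: common = {EHI}, closure = {EFHI} → lossless.
Decomposition 3: common = {F}, closure = {F} → lossy.

Decomposition 2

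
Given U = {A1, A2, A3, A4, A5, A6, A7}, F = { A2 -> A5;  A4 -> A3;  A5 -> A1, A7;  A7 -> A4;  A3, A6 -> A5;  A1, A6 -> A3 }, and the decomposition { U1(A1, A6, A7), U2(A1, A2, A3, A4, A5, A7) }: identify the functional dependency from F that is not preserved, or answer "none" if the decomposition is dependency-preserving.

Check A3, A6 → A5: no single fragment contains all of {A3, A5, A6}, and the restricted closure of {A3, A6} across the fragments never reaches {A5}.
A2 → A5 is preserved.
A4 → A3 is preserved.
A5 → A1, A7 is preserved.
A7 → A4 is preserved.
A1, A6 → A3 is preserved.

A3, A6 -> A5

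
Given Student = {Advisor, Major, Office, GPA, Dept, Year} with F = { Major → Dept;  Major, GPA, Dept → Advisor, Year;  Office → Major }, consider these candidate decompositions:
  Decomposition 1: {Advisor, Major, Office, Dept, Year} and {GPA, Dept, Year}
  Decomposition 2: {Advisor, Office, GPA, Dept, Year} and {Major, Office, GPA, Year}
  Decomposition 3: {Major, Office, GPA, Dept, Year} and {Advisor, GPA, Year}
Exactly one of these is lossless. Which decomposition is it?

Decomposition 1: common = {Dept, Year}, closure = {Dept, Year} → lossy.
Decomposition 2: common = {Office, GPA, Year}, closure = {Advisor, Major, Office, GPA, Dept, Year} → lossless.
Decomposition 3: common = {GPA, Year}, closure = {GPA, Year} → lossy.

Decomposition 2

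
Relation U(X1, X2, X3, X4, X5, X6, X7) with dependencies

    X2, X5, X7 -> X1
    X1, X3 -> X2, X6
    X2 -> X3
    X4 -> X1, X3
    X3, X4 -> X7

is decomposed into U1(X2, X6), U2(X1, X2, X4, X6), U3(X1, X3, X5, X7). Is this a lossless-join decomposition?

No

Chase test. Columns are X1, X2, X3, X4, X5, X6, X7; row i has aⱼ where attribute j ∈ Ui, else bᵢⱼ.
Initial tableau (one row per fragment):
  row 1: b11 a2 b13 b14 b15 a6 b17
  row 2: a1 a2 b23 a4 b25 a6 b27
  row 3: a1 b32 a3 b34 a5 b36 a7
Rows 1 and 2 agree on X2; apply X2→X3 and equate their X3 entries.
No row becomes fully distinguished — the join is lossy.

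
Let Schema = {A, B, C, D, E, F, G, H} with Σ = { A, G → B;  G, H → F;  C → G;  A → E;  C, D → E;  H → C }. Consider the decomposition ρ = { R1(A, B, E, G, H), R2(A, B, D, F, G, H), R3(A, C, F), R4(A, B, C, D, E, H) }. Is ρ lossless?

Yes

Chase test. Columns are A, B, C, D, E, F, G, H; row i has aⱼ where attribute j ∈ Ri, else bᵢⱼ.
Initial tableau (one row per fragment):
  row 1: a1 a2 b13 b14 a5 b16 a7 a8
  row 2: a1 a2 b23 a4 b25 a6 a7 a8
  row 3: a1 b32 a3 b34 b35 a6 b37 b38
  row 4: a1 a2 a3 a4 a5 b46 b47 a8
Rows 1 and 2 agree on G, H; apply G, H→F and equate their F entries.
Rows 3 and 4 agree on C; apply C→G and equate their G entries.
Rows 1 and 2 agree on A; apply A→E and equate their E entries.
Rows 1 and 3 agree on A; apply A→E and equate their E entries.
Rows 1 and 2 agree on H; apply H→C and equate their C entries.
Rows 1 and 4 agree on H; apply H→C and equate their C entries.
Rows 3 and 4 agree on A, G; apply A, G→B and equate their B entries.
Rows 1 and 3 agree on C; apply C→G and equate their G entries.
Rows 1 and 4 agree on G, H; apply G, H→F and equate their F entries.
Row 2 is now all distinguished symbols — the join is lossless.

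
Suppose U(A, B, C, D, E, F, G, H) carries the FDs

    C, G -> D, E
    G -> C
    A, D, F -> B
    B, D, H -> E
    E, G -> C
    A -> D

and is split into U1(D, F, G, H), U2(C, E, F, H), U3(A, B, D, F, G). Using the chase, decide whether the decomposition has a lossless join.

No

Chase test. Columns are A, B, C, D, E, F, G, H; row i has aⱼ where attribute j ∈ Ui, else bᵢⱼ.
Initial tableau (one row per fragment):
  row 1: b11 b12 b13 a4 b15 a6 a7 a8
  row 2: b21 b22 a3 b24 a5 a6 b27 a8
  row 3: a1 a2 b33 a4 b35 a6 a7 b38
Rows 1 and 3 agree on G; apply G→C and equate their C entries.
Rows 1 and 3 agree on C, G; apply C, G→D, E and equate their D, E entries.
No row becomes fully distinguished — the join is lossy.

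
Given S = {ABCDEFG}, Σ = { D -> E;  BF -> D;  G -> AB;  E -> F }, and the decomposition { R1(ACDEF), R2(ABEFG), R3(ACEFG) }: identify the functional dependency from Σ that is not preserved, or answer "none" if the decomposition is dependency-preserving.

Check BF → D: no single fragment contains all of {BDF}, and the restricted closure of {BF} across the fragments never reaches {D}.
D → E is preserved.
G → AB is preserved.
E → F is preserved.

BF -> D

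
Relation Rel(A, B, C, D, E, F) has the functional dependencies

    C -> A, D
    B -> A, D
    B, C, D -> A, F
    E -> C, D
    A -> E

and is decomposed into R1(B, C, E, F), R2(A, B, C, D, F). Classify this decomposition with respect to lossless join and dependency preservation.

Lossless test: (B, C, F)⁺ = {A, B, C, D, E, F}, which contains all of one fragment — lossless.
Dependency preservation: E → C, D; A → E are not contained in any single fragment, but the restricted closure of each left-hand side across the fragments still reaches the right-hand side; the remaining FDs each lie inside some fragment. All dependencies are preserved.

lossless and dependency-preserving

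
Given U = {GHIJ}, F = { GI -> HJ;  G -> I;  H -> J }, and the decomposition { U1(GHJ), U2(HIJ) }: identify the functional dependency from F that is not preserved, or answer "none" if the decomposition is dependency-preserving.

G -> I

Check G → I: no single fragment contains all of {GI}, and the restricted closure of {G} across the fragments never reaches {I}.
GI → HJ is preserved.
H → J is preserved.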